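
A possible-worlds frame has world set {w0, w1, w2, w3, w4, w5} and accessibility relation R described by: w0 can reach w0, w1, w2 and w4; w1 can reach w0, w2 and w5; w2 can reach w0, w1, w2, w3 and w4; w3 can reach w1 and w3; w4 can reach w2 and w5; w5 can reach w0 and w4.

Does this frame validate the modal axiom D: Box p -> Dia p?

The schema D characterises exactly the serial frames.
Serial: yes — every world has a successor (e.g. w0 R w0).

Yes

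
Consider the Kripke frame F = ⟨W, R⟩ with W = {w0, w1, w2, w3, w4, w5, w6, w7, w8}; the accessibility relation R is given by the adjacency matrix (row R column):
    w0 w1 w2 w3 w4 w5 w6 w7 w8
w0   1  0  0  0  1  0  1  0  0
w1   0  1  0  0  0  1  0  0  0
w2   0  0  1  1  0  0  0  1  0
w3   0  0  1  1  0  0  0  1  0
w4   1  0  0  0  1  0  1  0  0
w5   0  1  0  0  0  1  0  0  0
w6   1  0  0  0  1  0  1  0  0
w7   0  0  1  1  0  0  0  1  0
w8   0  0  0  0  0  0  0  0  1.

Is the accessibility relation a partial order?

Reflexive: yes — every world is R-related to itself.
Transitive: yes — every two-step R-path is closed by a direct edge.
Antisymmetric: no — w0 R w4 and w4 R w0 with w0 ≠ w4.
So R is not a partial order.

No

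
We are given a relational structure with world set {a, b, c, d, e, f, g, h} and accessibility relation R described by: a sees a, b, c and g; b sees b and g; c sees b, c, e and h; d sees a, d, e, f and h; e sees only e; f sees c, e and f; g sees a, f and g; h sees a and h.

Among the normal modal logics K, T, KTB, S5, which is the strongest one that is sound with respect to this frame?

Reflexive (axiom T): yes — every world is R-related to itself.
Symmetric (axiom B): no — a R b but not b R a.
Euclidean (axiom 5): no — a R b and a R c, but not b R c.
So F validates K, T; KTB would additionally require R to be symmetric. The strongest is T.

T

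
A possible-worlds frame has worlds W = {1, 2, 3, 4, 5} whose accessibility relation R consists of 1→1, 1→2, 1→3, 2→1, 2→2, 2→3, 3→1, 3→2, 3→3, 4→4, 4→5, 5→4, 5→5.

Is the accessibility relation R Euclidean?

Euclidean: yes — any two successors of a common world are R-related.

Yes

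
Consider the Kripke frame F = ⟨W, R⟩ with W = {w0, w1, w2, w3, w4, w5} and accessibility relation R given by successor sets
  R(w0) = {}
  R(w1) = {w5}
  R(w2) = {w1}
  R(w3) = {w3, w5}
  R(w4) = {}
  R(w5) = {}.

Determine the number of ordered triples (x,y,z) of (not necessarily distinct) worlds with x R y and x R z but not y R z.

4

Enumerating: (w1,w5,w5), (w2,w1,w1), (w3,w5,w3), (w3,w5,w5).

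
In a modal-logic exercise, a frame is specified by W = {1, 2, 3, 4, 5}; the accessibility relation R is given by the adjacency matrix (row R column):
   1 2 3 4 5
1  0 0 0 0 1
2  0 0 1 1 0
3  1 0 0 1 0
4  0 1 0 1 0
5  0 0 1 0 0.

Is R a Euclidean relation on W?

Euclidean: no — 2 R 4 and 2 R 3, but not 4 R 3.

No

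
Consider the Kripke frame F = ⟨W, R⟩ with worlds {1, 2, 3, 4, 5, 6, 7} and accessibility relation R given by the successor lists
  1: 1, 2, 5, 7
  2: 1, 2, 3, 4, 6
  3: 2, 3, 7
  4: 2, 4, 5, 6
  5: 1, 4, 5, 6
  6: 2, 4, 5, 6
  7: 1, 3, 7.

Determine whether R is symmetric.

Yes

Symmetric: yes — every pair in R has its reverse in R.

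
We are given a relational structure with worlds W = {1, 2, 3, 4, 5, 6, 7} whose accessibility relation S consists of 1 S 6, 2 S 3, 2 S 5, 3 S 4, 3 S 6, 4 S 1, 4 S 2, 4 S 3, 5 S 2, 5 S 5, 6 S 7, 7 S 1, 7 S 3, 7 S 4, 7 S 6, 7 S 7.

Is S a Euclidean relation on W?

Euclidean: no — 2 S 3 and 2 S 5, but not 3 S 5.

No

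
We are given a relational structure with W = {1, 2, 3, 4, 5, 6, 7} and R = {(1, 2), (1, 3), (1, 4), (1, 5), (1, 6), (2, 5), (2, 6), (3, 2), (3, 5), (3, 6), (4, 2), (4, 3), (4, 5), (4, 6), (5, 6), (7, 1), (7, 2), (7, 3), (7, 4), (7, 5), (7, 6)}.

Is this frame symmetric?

Symmetric: no — 1 R 2 but not 2 R 1.

No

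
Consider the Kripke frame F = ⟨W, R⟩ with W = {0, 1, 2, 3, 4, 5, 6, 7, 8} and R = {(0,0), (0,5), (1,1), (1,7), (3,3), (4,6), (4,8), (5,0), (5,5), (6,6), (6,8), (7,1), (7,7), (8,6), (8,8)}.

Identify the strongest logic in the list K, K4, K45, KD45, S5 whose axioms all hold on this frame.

K45

Transitive (axiom 4): yes — every two-step R-path is closed by a direct edge.
Euclidean (axiom 5): yes — any two successors of a common world are R-related.
Serial (axiom D): no — 2 has no R-successor.
Reflexive (axiom T): no — 2 is not related to itself.
So F validates K, K4, K45; KD45 would additionally require R to be serial. The strongest is K45.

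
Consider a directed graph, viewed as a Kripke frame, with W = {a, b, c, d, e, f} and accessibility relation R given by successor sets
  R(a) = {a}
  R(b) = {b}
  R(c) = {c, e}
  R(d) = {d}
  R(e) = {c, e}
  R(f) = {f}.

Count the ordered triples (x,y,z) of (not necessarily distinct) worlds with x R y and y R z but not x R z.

R is transitive; there are no such tuples.

0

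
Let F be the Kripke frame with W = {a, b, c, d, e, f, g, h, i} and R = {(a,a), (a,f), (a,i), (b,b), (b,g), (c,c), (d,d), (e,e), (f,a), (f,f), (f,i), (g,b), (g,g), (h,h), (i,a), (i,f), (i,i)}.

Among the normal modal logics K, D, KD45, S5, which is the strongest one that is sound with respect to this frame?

Serial (axiom D): yes — every world has a successor (e.g. a R a).
Euclidean (axiom 5): yes — any two successors of a common world are R-related.
Transitive (axiom 4): yes — every two-step R-path is closed by a direct edge.
Reflexive (axiom T): yes — every world is R-related to itself.
So F validates K, D, KD45, S5. The strongest is S5.

S5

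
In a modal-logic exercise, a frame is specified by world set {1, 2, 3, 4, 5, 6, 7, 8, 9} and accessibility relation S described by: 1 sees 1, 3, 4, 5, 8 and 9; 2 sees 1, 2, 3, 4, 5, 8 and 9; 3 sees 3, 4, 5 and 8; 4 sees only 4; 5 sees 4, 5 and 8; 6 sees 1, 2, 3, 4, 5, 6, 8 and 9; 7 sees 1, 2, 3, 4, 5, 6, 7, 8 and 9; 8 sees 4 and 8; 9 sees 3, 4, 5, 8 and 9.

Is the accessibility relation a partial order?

Reflexive: yes — every world is S-related to itself.
Transitive: yes — every two-step S-path is closed by a direct edge.
Antisymmetric: yes — no distinct pair is related both ways.
So S is a partial order.

Yes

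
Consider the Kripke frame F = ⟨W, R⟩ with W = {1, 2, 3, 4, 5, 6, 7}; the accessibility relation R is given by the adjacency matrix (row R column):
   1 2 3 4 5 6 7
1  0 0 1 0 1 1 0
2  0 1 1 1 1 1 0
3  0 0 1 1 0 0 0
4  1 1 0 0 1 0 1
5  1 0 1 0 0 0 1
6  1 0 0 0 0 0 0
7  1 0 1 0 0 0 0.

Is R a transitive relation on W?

No

Transitive: no — 1 R 3 and 3 R 4, but not 1 R 4.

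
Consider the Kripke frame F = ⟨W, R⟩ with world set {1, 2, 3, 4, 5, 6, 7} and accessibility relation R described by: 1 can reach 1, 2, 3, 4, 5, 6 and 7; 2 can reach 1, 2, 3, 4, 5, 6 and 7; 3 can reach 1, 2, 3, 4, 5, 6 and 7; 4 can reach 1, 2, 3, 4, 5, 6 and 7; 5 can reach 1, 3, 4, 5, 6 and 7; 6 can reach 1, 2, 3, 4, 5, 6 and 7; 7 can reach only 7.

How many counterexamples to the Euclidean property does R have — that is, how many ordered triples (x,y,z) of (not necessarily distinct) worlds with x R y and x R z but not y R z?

40

Enumerating: (1,5,2), (1,7,1), (1,7,2), (1,7,3), (1,7,4), (1,7,5), (1,7,6), (2,5,2), (2,7,1), (2,7,2), (2,7,3), (2,7,4), … and 28 more.
Total: 40.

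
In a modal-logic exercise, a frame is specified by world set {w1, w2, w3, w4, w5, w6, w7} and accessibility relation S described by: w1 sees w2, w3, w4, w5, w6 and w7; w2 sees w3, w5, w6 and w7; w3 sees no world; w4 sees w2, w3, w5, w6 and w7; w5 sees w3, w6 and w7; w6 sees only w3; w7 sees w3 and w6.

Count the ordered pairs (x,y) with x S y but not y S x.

21

Enumerating: (w1,w2), (w1,w3), (w1,w4), (w1,w5), (w1,w6), (w1,w7), (w2,w3), (w2,w5), (w2,w6), (w2,w7), (w4,w2), (w4,w3), … and 9 more.
Total: 21.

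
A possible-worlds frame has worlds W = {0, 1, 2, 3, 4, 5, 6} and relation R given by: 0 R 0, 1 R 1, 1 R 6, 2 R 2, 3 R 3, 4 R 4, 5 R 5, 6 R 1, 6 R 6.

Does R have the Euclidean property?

Yes

Euclidean: yes — any two successors of a common world are R-related.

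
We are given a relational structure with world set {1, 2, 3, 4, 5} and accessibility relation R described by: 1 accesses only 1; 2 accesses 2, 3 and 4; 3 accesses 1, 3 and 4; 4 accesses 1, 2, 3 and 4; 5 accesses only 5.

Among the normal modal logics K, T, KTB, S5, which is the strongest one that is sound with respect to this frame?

Reflexive (axiom T): yes — every world is R-related to itself.
Symmetric (axiom B): no — 2 R 3 but not 3 R 2.
Euclidean (axiom 5): no — 3 R 1 and 3 R 4, but not 1 R 4.
So F validates K, T; KTB would additionally require R to be symmetric. The strongest is T.

T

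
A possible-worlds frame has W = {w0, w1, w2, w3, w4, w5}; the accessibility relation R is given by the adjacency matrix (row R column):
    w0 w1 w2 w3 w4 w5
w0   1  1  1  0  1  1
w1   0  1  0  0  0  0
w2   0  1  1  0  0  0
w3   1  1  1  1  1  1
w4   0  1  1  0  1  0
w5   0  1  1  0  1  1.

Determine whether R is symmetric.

No

Symmetric: no — w0 R w1 but not w1 R w0.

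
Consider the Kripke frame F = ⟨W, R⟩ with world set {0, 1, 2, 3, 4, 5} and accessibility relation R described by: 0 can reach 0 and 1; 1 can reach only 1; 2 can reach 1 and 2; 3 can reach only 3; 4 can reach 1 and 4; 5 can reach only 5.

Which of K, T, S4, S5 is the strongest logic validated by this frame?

Reflexive (axiom T): yes — every world is R-related to itself.
Transitive (axiom 4): yes — every two-step R-path is closed by a direct edge.
Euclidean (axiom 5): no — 0 R 1 and 0 R 0, but not 1 R 0.
So F validates K, T, S4; S5 would additionally require R to be Euclidean. The strongest is S4.

S4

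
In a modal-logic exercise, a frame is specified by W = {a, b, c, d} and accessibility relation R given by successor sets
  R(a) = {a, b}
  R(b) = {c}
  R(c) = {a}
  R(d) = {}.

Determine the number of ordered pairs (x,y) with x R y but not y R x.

Enumerating: (a,b), (b,c), (c,a).

3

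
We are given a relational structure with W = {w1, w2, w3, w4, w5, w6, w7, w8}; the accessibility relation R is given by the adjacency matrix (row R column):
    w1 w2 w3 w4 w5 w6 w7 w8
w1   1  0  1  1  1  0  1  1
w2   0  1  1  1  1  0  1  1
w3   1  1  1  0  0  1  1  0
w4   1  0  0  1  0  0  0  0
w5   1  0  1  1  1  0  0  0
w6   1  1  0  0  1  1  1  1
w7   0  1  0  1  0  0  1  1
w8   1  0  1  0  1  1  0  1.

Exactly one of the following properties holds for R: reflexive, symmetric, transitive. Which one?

Reflexive: yes — every world is R-related to itself.
Symmetric: no — w1 R w7 but not w7 R w1.
Transitive: no — w1 R w3 and w3 R w2, but not w1 R w2.
Only reflexive holds.

reflexive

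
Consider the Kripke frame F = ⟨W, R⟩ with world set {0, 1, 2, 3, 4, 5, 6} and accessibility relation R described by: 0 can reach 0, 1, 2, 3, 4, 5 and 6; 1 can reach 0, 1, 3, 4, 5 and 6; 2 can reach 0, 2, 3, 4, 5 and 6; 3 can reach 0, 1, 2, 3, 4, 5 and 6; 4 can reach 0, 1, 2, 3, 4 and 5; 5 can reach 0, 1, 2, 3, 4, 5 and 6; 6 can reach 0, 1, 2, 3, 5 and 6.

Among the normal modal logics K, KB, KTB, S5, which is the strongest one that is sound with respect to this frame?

KTB

Symmetric (axiom B): yes — every pair in R has its reverse in R.
Reflexive (axiom T): yes — every world is R-related to itself.
Euclidean (axiom 5): no — 0 R 1 and 0 R 2, but not 1 R 2.
So F validates K, KB, KTB; S5 would additionally require R to be Euclidean. The strongest is KTB.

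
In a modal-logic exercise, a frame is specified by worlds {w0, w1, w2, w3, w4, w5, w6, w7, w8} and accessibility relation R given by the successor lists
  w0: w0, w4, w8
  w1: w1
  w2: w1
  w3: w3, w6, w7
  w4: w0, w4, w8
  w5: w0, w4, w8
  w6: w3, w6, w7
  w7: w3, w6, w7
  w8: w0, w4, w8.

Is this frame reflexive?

No

Reflexive: no — w2 is not related to itself.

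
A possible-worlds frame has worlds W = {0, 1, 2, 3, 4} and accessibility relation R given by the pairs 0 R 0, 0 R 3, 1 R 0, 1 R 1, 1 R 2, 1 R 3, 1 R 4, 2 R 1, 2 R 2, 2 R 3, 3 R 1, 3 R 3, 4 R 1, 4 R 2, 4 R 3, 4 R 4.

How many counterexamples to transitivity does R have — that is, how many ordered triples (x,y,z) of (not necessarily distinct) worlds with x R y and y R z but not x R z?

Enumerating: (0,3,1), (2,1,0), (2,1,4), (3,1,0), (3,1,2), (3,1,4), (4,1,0).

7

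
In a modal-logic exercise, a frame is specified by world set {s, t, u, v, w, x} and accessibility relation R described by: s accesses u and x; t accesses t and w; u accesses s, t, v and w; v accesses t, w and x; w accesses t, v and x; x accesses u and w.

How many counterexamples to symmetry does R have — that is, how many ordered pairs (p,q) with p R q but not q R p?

7

Enumerating: (s,x), (u,t), (u,v), (u,w), (v,t), (v,x), (x,u).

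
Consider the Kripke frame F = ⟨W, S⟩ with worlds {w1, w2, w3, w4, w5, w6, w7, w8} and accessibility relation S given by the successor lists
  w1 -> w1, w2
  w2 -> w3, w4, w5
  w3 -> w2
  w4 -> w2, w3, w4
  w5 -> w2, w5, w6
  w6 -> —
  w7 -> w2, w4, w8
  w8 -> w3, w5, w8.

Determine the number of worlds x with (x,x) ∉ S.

4

Enumerating: w2, w3, w6, w7.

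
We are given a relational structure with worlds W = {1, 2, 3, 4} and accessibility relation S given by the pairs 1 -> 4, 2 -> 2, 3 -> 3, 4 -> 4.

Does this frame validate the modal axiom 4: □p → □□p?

Yes

Axiom 4 corresponds to the accessibility relation being transitive.
Transitive: yes — every two-step S-path is closed by a direct edge.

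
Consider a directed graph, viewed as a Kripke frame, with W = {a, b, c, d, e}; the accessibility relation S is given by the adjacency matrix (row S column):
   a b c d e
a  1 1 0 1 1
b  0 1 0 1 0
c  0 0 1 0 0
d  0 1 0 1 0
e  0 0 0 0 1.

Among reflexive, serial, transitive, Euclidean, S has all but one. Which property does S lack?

Euclidean

Reflexive: yes — every world is S-related to itself.
Serial: yes — every world has a successor (e.g. a S a).
Transitive: yes — every two-step S-path is closed by a direct edge.
Euclidean: no — a S b and a S e, but not b S e.
Only Euclidean fails.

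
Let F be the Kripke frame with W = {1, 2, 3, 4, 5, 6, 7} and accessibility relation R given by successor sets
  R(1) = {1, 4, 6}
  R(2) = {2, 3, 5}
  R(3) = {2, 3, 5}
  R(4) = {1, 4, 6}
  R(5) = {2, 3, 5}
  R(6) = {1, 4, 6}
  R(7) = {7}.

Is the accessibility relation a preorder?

Yes

Reflexive: yes — every world is R-related to itself.
Transitive: yes — every two-step R-path is closed by a direct edge.
So R is a preorder.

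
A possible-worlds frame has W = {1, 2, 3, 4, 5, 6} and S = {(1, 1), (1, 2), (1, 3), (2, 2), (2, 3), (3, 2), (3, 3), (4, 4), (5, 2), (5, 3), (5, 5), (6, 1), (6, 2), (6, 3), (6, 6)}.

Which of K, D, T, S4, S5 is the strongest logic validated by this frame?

S4

Serial (axiom D): yes — every world has a successor (e.g. 1 S 1).
Reflexive (axiom T): yes — every world is S-related to itself.
Transitive (axiom 4): yes — every two-step S-path is closed by a direct edge.
Euclidean (axiom 5): no — 6 S 2 and 6 S 1, but not 2 S 1.
So F validates K, D, T, S4; S5 would additionally require S to be Euclidean. The strongest is S4.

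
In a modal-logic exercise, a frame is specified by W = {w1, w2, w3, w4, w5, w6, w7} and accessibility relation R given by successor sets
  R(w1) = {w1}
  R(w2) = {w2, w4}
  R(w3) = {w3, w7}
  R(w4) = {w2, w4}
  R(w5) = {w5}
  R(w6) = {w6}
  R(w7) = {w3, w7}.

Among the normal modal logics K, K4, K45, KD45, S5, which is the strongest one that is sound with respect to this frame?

Transitive (axiom 4): yes — every two-step R-path is closed by a direct edge.
Euclidean (axiom 5): yes — any two successors of a common world are R-related.
Serial (axiom D): yes — every world has a successor (e.g. w1 R w1).
Reflexive (axiom T): yes — every world is R-related to itself.
So F validates K, K4, K45, KD45, S5. The strongest is S5.

S5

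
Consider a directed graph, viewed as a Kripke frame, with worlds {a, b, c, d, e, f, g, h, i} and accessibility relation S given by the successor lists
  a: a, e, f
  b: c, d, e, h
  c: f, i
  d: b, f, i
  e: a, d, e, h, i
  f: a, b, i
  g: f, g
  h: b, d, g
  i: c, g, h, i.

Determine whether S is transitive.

Transitive: no — a S e and e S d, but not a S d.

No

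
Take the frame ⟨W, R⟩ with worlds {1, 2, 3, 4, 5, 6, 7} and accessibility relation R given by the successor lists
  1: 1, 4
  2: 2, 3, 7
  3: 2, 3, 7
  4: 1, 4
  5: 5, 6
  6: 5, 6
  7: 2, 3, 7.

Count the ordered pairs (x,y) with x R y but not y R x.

R is symmetric; there are no such tuples.

0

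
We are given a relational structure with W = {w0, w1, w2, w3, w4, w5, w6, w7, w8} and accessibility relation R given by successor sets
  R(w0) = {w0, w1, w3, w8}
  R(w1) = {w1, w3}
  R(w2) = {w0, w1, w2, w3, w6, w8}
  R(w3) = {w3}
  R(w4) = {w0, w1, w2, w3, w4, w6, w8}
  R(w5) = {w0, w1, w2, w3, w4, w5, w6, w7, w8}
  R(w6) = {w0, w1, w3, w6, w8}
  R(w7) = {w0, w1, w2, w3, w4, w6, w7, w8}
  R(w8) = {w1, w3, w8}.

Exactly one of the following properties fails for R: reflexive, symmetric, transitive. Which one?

symmetric

Reflexive: yes — every world is R-related to itself.
Symmetric: no — w0 R w1 but not w1 R w0.
Transitive: yes — every two-step R-path is closed by a direct edge.
Only symmetric fails.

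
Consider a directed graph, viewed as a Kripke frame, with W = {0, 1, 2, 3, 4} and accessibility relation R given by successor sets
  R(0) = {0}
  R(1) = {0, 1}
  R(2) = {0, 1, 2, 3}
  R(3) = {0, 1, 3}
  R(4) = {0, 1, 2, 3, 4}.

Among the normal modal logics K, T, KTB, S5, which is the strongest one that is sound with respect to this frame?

T

Reflexive (axiom T): yes — every world is R-related to itself.
Symmetric (axiom B): no — 1 R 0 but not 0 R 1.
Euclidean (axiom 5): no — 2 R 0 and 2 R 1, but not 0 R 1.
So F validates K, T; KTB would additionally require R to be symmetric. The strongest is T.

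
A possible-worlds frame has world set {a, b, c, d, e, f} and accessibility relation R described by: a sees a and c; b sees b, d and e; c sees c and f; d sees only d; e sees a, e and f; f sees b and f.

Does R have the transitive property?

Transitive: no — a R c and c R f, but not a R f.

No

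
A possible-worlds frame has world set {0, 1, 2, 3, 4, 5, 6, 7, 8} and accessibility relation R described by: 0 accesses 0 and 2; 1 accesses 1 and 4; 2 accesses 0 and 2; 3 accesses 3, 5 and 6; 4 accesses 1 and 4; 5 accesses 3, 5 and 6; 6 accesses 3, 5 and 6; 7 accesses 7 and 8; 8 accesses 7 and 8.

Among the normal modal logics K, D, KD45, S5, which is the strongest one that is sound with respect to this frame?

S5

Serial (axiom D): yes — every world has a successor (e.g. 0 R 0).
Euclidean (axiom 5): yes — any two successors of a common world are R-related.
Transitive (axiom 4): yes — every two-step R-path is closed by a direct edge.
Reflexive (axiom T): yes — every world is R-related to itself.
So F validates K, D, KD45, S5. The strongest is S5.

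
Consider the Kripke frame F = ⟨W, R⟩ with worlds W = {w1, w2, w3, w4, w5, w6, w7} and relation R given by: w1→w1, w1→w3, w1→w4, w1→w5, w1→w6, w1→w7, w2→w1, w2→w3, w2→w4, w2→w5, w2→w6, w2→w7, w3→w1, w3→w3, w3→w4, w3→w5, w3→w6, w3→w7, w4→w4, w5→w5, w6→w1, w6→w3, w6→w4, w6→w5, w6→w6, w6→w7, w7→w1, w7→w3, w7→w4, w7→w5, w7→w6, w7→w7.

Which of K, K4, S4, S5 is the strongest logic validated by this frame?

K4

Transitive (axiom 4): yes — every two-step R-path is closed by a direct edge.
Reflexive (axiom T): no — w2 is not related to itself.
Euclidean (axiom 5): no — w1 R w4 and w1 R w3, but not w4 R w3.
So F validates K, K4; S4 would additionally require R to be reflexive. The strongest is K4.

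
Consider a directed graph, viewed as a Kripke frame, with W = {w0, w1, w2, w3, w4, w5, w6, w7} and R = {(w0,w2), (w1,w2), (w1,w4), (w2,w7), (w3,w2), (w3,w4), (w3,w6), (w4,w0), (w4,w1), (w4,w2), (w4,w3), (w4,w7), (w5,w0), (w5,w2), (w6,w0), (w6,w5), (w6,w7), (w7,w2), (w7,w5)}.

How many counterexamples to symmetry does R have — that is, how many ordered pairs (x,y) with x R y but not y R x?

13

Enumerating: (w0,w2), (w1,w2), (w3,w2), (w3,w6), (w4,w0), (w4,w2), (w4,w7), (w5,w0), (w5,w2), (w6,w0), (w6,w5), (w6,w7), (w7,w5).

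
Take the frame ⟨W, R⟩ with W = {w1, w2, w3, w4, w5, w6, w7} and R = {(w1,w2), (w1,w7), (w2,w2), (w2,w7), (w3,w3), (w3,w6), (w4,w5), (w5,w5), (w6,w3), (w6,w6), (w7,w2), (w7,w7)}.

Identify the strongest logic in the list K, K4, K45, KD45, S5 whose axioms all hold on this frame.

KD45

Transitive (axiom 4): yes — every two-step R-path is closed by a direct edge.
Euclidean (axiom 5): yes — any two successors of a common world are R-related.
Serial (axiom D): yes — every world has a successor (e.g. w1 R w2).
Reflexive (axiom T): no — w1 is not related to itself.
So F validates K, K4, K45, KD45; S5 would additionally require R to be reflexive. The strongest is KD45.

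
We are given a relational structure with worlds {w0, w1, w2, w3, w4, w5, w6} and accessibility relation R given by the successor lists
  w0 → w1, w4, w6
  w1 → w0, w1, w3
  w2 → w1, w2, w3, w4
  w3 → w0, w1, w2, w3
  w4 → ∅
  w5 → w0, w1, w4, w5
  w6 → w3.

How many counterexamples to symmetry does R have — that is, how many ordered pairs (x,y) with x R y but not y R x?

9

Enumerating: (w0,w4), (w0,w6), (w2,w1), (w2,w4), (w3,w0), (w5,w0), (w5,w1), (w5,w4), (w6,w3).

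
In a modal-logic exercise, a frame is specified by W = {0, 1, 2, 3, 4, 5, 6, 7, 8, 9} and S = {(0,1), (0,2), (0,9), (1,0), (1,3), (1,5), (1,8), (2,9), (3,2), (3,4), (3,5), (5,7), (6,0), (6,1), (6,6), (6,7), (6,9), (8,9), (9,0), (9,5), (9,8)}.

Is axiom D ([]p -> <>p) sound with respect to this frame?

No

By correspondence theory, D is valid on a frame iff S is serial.
Serial: no — 4 has no S-successor.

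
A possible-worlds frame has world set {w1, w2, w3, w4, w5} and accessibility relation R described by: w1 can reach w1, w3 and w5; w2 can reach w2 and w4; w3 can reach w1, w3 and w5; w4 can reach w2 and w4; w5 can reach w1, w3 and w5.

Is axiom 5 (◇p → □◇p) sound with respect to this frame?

Yes

Axiom 5 corresponds to the accessibility relation being Euclidean.
Euclidean: yes — any two successors of a common world are R-related.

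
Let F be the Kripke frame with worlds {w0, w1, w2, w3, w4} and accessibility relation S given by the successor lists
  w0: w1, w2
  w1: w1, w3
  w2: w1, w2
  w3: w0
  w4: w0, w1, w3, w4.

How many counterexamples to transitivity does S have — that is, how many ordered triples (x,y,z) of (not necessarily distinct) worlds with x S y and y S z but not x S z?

6

Enumerating: (w0,w1,w3), (w1,w3,w0), (w2,w1,w3), (w3,w0,w1), (w3,w0,w2), (w4,w0,w2).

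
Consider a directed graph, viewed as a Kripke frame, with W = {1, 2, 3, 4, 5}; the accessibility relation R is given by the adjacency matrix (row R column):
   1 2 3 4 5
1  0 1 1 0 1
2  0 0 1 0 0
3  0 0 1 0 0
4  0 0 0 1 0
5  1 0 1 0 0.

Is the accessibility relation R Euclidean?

Euclidean: no — 1 R 2 and 1 R 5, but not 2 R 5.

No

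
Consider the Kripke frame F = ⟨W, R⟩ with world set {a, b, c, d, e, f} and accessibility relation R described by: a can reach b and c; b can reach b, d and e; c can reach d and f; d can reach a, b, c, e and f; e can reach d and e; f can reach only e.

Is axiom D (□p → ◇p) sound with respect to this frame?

Yes

By correspondence theory, D is valid on a frame iff R is serial.
Serial: yes — every world has a successor (e.g. a R b).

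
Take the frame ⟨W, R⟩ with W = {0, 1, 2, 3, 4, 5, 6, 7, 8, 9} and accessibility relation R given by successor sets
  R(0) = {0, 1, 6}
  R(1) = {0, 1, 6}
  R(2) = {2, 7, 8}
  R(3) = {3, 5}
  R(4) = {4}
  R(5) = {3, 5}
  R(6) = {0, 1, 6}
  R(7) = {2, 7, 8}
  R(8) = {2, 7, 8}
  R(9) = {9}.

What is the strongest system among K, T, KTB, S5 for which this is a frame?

Reflexive (axiom T): yes — every world is R-related to itself.
Symmetric (axiom B): yes — every pair in R has its reverse in R.
Euclidean (axiom 5): yes — any two successors of a common world are R-related.
So F validates K, T, KTB, S5. The strongest is S5.

S5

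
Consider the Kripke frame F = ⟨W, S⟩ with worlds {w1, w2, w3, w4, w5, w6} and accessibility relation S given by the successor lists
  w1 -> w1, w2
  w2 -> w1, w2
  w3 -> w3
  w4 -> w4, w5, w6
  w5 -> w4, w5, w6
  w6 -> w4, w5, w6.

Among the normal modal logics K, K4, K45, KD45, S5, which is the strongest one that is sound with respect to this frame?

S5

Transitive (axiom 4): yes — every two-step S-path is closed by a direct edge.
Euclidean (axiom 5): yes — any two successors of a common world are S-related.
Serial (axiom D): yes — every world has a successor (e.g. w1 S w1).
Reflexive (axiom T): yes — every world is S-related to itself.
So F validates K, K4, K45, KD45, S5. The strongest is S5.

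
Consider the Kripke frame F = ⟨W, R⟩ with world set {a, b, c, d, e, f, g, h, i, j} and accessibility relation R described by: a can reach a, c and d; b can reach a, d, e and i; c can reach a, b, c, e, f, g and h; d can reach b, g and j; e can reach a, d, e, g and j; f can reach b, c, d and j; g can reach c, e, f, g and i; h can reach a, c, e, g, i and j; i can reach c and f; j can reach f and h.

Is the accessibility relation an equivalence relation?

No

Reflexive: no — b is not related to itself.
Symmetric: no — a R d but not d R a.
Transitive: no — a R c and c R b, but not a R b.
So R is not an equivalence relation.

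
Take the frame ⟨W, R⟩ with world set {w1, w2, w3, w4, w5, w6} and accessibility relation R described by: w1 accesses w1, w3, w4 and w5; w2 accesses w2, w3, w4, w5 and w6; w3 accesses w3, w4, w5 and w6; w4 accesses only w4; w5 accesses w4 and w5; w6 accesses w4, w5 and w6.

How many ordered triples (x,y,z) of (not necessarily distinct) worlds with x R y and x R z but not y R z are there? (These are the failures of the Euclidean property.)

26

Enumerating: (w1,w3,w1), (w1,w4,w1), (w1,w4,w3), (w1,w4,w5), (w1,w5,w1), (w1,w5,w3), (w2,w3,w2), (w2,w4,w2), (w2,w4,w3), (w2,w4,w5), (w2,w4,w6), (w2,w5,w2), … and 14 more.
Total: 26.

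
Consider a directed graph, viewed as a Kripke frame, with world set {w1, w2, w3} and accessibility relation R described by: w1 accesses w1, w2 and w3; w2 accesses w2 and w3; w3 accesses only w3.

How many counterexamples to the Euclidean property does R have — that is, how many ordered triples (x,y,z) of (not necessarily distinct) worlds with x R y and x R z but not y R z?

Enumerating: (w1,w2,w1), (w1,w3,w1), (w1,w3,w2), (w2,w3,w2).

4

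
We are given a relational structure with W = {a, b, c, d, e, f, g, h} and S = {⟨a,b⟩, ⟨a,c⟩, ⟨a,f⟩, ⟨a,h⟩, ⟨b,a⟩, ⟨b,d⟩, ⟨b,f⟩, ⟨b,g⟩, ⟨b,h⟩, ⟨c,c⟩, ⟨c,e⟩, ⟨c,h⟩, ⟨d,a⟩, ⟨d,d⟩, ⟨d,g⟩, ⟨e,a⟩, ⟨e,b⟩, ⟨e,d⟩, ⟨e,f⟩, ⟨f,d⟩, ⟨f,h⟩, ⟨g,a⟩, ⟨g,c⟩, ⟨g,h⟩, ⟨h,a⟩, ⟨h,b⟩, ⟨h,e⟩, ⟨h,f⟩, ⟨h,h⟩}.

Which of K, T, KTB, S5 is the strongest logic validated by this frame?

K

Reflexive (axiom T): no — a is not related to itself.
Symmetric (axiom B): no — a S c but not c S a.
Euclidean (axiom 5): no — a S b and a S c, but not b S c.
So F validates K; T would additionally require S to be reflexive. The strongest is K.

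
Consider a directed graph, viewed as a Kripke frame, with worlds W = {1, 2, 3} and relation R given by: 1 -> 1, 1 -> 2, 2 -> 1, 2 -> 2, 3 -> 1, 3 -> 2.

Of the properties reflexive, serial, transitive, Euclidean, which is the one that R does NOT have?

Reflexive: no — 3 is not related to itself.
Serial: yes — every world has a successor (e.g. 1 R 1).
Transitive: yes — every two-step R-path is closed by a direct edge.
Euclidean: yes — any two successors of a common world are R-related.
Only reflexive fails.

reflexive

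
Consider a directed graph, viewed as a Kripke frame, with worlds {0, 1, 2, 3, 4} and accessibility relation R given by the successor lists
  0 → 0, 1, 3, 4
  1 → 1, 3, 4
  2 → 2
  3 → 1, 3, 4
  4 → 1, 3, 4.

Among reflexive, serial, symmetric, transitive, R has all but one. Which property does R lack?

Reflexive: yes — every world is R-related to itself.
Serial: yes — every world has a successor (e.g. 0 R 0).
Symmetric: no — 0 R 1 but not 1 R 0.
Transitive: yes — every two-step R-path is closed by a direct edge.
Only symmetric fails.

symmetric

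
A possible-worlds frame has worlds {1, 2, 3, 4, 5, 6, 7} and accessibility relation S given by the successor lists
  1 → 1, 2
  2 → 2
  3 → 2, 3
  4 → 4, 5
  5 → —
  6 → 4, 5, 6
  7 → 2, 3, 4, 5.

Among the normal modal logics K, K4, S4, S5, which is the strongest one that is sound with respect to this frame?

K4

Transitive (axiom 4): yes — every two-step S-path is closed by a direct edge.
Reflexive (axiom T): no — 5 is not related to itself.
Euclidean (axiom 5): no — 6 S 5 and 6 S 4, but not 5 S 4.
So F validates K, K4; S4 would additionally require S to be reflexive. The strongest is K4.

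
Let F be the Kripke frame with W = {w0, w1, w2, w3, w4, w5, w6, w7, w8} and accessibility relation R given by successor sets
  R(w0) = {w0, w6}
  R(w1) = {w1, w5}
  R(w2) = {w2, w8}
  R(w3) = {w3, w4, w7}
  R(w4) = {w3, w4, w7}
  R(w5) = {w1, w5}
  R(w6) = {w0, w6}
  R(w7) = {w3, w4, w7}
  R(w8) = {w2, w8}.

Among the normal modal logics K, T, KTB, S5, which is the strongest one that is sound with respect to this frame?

S5

Reflexive (axiom T): yes — every world is R-related to itself.
Symmetric (axiom B): yes — every pair in R has its reverse in R.
Euclidean (axiom 5): yes — any two successors of a common world are R-related.
So F validates K, T, KTB, S5. The strongest is S5.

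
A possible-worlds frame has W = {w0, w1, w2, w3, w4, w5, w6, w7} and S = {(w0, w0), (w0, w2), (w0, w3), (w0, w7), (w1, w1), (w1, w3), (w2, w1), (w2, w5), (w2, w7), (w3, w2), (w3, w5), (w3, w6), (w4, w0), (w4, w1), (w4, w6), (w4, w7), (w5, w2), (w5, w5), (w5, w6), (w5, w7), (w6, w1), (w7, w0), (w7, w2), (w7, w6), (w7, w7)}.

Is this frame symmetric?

No

Symmetric: no — w0 S w2 but not w2 S w0.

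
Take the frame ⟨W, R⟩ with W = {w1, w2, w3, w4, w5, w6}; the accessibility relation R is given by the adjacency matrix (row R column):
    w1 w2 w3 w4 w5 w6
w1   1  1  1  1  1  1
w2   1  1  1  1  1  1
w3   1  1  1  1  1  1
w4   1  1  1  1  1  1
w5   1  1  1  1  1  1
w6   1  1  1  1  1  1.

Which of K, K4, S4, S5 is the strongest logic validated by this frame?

Transitive (axiom 4): yes — every two-step R-path is closed by a direct edge.
Reflexive (axiom T): yes — every world is R-related to itself.
Euclidean (axiom 5): yes — any two successors of a common world are R-related.
So F validates K, K4, S4, S5. The strongest is S5.

S5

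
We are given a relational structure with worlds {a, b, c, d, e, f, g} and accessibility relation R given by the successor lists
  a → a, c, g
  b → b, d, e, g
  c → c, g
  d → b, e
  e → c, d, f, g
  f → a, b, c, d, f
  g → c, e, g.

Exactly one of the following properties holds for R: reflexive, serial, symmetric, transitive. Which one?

Reflexive: no — d is not related to itself.
Serial: yes — every world has a successor (e.g. a R a).
Symmetric: no — a R c but not c R a.
Transitive: no — a R g and g R e, but not a R e.
Only serial holds.

serial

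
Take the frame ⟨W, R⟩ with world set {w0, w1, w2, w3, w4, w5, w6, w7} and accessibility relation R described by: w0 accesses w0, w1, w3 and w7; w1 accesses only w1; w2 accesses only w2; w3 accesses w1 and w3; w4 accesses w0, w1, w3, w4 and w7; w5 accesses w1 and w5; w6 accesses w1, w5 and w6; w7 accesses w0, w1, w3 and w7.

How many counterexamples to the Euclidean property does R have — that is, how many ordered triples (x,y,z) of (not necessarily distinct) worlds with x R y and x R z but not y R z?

Enumerating: (w0,w1,w0), (w0,w1,w3), (w0,w1,w7), (w0,w3,w0), (w0,w3,w7), (w3,w1,w3), (w4,w0,w4), (w4,w1,w0), (w4,w1,w3), (w4,w1,w4), (w4,w1,w7), (w4,w3,w0), … and 12 more.
Total: 24.

24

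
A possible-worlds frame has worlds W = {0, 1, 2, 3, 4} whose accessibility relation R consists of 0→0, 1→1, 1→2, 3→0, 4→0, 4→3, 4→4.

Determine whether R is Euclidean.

Euclidean: no — 4 R 0 and 4 R 3, but not 0 R 3.

No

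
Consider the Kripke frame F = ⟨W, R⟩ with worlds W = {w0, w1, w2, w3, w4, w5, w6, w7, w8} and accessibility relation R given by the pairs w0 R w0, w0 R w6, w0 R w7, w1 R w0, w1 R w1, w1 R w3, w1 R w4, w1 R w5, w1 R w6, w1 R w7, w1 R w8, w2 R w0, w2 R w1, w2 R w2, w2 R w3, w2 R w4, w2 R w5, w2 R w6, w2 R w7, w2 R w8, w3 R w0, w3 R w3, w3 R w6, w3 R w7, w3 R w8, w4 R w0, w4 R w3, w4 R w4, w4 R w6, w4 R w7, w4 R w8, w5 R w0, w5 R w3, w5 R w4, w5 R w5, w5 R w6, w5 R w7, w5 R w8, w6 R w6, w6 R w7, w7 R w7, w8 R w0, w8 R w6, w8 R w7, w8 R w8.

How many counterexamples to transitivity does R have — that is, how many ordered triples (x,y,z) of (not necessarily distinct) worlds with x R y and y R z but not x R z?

0

R is transitive; there are no such tuples.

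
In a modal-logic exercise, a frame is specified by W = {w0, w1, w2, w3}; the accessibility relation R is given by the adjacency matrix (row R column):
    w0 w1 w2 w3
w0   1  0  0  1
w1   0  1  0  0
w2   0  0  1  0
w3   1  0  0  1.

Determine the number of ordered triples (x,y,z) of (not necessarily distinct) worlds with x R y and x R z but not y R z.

R is Euclidean; there are no such tuples.

0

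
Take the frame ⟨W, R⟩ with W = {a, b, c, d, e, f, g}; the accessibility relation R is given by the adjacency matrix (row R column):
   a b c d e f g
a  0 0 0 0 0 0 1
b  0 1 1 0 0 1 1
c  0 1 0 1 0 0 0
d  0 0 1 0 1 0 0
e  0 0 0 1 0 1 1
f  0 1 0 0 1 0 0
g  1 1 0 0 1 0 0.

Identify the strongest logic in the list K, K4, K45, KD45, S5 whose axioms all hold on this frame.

Transitive (axiom 4): no — a R g and g R b, but not a R b.
Euclidean (axiom 5): no — b R c and b R f, but not c R f.
Serial (axiom D): yes — every world has a successor (e.g. a R g).
Reflexive (axiom T): no — a is not related to itself.
So F validates K; K4 would additionally require R to be transitive. The strongest is K.

K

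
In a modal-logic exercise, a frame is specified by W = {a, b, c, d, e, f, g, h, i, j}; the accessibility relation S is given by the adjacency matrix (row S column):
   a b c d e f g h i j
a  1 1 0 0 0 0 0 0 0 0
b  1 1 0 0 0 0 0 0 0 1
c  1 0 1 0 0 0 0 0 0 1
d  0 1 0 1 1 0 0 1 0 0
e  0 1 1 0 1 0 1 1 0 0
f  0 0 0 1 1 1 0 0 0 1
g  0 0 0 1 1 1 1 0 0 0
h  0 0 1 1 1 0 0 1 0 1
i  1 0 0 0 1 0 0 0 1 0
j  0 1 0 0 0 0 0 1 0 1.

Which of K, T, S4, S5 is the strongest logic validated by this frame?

T

Reflexive (axiom T): yes — every world is S-related to itself.
Transitive (axiom 4): no — a S b and b S j, but not a S j.
Euclidean (axiom 5): no — b S a and b S j, but not a S j.
So F validates K, T; S4 would additionally require S to be transitive. The strongest is T.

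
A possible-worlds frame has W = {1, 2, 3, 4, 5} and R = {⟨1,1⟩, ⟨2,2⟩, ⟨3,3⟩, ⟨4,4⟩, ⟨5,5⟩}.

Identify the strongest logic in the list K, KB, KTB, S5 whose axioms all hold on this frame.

S5

Symmetric (axiom B): yes — every pair in R has its reverse in R.
Reflexive (axiom T): yes — every world is R-related to itself.
Euclidean (axiom 5): yes — any two successors of a common world are R-related.
So F validates K, KB, KTB, S5. The strongest is S5.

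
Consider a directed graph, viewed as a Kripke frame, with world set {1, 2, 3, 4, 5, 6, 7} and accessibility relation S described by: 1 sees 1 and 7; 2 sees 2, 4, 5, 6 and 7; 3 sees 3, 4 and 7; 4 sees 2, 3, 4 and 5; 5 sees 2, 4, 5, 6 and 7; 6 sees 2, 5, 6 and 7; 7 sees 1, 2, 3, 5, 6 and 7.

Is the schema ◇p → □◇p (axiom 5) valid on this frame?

By correspondence theory, 5 is valid on a frame iff S is Euclidean.
Euclidean: no — 2 S 4 and 2 S 6, but not 4 S 6.

No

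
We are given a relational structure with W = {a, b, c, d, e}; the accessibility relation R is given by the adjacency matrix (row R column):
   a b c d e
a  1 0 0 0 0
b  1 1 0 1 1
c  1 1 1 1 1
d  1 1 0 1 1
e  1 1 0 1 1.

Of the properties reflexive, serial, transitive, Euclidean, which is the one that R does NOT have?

Euclidean

Reflexive: yes — every world is R-related to itself.
Serial: yes — every world has a successor (e.g. a R a).
Transitive: yes — every two-step R-path is closed by a direct edge.
Euclidean: no — b R a and b R d, but not a R d.
Only Euclidean fails.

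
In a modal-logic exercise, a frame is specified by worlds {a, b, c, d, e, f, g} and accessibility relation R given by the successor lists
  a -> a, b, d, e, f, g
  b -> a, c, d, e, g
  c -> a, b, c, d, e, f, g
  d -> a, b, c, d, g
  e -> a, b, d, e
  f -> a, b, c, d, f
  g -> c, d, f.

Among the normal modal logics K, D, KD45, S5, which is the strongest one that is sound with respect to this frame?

Serial (axiom D): yes — every world has a successor (e.g. a R a).
Euclidean (axiom 5): no — a R b and a R f, but not b R f.
Transitive (axiom 4): no — a R b and b R c, but not a R c.
Reflexive (axiom T): no — b is not related to itself.
So F validates K, D; KD45 would additionally require R to be Euclidean and transitive. The strongest is D.

D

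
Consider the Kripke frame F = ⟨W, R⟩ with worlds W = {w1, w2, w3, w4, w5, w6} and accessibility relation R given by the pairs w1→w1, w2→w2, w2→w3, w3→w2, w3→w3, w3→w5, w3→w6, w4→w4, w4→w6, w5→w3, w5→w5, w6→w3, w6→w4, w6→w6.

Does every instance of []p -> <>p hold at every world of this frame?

The schema D characterises exactly the serial frames.
Serial: yes — every world has a successor (e.g. w1 R w1).

Yes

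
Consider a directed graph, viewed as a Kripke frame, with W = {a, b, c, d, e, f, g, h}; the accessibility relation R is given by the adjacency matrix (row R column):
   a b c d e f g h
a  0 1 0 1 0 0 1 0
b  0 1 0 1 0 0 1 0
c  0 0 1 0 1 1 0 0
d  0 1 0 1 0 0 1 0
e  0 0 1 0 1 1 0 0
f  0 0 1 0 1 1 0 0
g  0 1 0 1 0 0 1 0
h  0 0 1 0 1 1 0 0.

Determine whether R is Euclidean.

Euclidean: yes — any two successors of a common world are R-related.

Yes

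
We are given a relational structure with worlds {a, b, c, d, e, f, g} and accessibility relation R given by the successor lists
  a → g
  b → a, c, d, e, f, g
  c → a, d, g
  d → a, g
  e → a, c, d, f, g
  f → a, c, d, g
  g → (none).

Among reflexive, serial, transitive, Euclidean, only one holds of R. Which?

transitive

Reflexive: no — a is not related to itself.
Serial: no — g has no R-successor.
Transitive: yes — every two-step R-path is closed by a direct edge.
Euclidean: no — b R a and b R c, but not a R c.
Only transitive holds.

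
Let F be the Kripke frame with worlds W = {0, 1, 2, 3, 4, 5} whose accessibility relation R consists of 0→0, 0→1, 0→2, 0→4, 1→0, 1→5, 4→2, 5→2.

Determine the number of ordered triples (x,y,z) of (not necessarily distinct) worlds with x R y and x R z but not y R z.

15

Enumerating: (0,1,1), (0,1,2), (0,1,4), (0,2,0), (0,2,1), (0,2,2), (0,2,4), (0,4,0), (0,4,1), (0,4,4), (1,0,5), (1,5,0), (1,5,5), (4,2,2), (5,2,2).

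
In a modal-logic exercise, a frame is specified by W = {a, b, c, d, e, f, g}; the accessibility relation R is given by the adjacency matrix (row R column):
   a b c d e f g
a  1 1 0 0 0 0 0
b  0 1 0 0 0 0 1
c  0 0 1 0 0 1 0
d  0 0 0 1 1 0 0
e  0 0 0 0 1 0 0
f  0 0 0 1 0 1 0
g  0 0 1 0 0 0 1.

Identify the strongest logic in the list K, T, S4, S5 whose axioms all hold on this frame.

Reflexive (axiom T): yes — every world is R-related to itself.
Transitive (axiom 4): no — a R b and b R g, but not a R g.
Euclidean (axiom 5): no — a R b and a R a, but not b R a.
So F validates K, T; S4 would additionally require R to be transitive. The strongest is T.

T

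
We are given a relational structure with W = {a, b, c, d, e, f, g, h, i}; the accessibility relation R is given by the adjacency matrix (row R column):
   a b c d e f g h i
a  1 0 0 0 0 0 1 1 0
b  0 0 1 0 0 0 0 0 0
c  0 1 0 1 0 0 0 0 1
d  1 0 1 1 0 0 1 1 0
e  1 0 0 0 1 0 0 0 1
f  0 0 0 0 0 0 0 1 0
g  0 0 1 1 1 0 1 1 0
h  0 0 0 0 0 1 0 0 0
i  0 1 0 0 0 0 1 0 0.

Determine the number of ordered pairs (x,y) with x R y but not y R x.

12

Enumerating: (a,g), (a,h), (c,i), (d,a), (d,h), (e,a), (e,i), (g,c), (g,e), (g,h), (i,b), (i,g).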